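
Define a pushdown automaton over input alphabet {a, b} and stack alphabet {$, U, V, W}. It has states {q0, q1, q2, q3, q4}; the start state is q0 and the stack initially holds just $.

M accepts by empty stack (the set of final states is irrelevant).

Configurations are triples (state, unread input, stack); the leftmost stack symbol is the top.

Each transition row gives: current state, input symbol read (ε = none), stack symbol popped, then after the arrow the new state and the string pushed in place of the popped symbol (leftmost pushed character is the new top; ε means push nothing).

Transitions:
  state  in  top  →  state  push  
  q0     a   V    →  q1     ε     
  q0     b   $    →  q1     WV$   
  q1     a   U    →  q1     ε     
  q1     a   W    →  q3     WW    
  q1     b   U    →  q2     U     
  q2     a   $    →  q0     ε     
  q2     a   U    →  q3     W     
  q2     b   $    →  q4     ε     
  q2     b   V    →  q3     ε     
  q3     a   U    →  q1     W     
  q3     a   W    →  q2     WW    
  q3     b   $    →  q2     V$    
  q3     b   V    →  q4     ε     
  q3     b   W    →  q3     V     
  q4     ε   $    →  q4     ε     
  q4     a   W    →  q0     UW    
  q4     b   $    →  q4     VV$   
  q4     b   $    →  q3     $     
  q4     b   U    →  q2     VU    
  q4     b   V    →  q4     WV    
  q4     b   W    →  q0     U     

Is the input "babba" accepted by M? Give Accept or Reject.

Reject

No computation consumes all input and empties the stack.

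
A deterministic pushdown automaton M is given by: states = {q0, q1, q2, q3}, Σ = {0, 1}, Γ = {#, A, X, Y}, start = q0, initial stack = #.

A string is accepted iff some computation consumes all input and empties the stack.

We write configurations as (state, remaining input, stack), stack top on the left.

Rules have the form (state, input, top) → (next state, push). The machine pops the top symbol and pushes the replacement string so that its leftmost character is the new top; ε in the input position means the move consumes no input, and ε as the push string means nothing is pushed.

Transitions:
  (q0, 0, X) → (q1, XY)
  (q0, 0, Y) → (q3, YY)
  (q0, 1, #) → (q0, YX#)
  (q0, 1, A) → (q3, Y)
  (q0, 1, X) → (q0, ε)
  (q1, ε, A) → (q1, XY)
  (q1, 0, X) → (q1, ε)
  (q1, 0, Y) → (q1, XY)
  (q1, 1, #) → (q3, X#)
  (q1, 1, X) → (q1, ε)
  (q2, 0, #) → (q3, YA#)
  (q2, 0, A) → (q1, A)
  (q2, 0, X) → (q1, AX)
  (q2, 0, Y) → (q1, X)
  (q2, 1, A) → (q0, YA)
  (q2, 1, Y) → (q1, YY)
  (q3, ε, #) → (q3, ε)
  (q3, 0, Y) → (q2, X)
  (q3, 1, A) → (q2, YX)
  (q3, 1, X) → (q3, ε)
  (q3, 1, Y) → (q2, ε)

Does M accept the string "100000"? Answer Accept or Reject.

Reject

(q0, 100000, #)
  read 1, top #: go to q0, push YX# → (q0, 00000, YX#)
  read 0, top Y: go to q3, push YY → (q3, 0000, YYX#)
  read 0, top Y: go to q2, push X → (q2, 000, XYX#)
  read 0, top X: go to q1, push AX → (q1, 00, AXYX#)
  ε-move, top A: go to q1, push XY → (q1, 00, XYXYX#)
  read 0, top X: go to q1, push ε → (q1, 0, YXYX#)
  read 0, top Y: go to q1, push XY → (q1, ε, XYXYX#)
All input consumed; stack is XYXYX#, not empty, and no further ε-move applies.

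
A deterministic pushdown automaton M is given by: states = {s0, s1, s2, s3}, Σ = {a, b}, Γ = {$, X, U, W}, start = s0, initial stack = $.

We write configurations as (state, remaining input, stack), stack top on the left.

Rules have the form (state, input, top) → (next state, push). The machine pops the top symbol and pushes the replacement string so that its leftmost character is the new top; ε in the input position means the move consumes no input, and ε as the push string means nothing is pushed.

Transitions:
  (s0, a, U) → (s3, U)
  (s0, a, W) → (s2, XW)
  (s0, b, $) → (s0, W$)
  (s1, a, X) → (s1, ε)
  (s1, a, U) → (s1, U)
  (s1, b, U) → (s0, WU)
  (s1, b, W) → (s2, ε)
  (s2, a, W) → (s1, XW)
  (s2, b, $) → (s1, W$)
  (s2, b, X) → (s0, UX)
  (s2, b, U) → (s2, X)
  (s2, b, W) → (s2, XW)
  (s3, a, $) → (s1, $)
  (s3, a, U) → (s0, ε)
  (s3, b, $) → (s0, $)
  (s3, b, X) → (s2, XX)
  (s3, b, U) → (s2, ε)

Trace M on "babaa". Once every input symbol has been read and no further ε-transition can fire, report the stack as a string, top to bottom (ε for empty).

(s0, babaa, $)
  read b, top $: go to s0, push W$ → (s0, abaa, W$)
  read a, top W: go to s2, push XW → (s2, baa, XW$)
  read b, top X: go to s0, push UX → (s0, aa, UXW$)
  read a, top U: go to s3, push U → (s3, a, UXW$)
  read a, top U: go to s0, push ε → (s0, ε, XW$)
All input consumed in state s0 with stack XW$.

XW$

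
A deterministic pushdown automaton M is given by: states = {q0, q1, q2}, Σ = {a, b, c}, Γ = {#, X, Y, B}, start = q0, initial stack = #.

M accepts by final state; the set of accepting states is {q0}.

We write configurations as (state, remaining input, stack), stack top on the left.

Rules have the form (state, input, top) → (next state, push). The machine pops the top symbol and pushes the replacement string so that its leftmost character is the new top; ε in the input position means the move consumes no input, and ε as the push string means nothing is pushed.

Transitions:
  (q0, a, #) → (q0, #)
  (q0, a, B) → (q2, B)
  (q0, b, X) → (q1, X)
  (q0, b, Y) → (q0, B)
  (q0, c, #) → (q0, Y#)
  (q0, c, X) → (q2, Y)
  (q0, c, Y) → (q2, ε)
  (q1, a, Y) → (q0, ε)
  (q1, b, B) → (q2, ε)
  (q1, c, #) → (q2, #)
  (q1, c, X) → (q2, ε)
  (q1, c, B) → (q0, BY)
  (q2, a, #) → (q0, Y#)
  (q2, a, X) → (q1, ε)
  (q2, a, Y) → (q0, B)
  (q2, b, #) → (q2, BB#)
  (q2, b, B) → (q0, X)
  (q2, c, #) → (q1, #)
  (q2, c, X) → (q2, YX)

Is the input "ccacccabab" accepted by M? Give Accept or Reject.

(q0, ccacccabab, #) ⊢ (q0, cacccabab, Y#) ⊢ (q2, acccabab, #) ⊢ (q0, cccabab, Y#) ⊢ (q2, ccabab, #) ⊢ (q1, cabab, #) ⊢ (q2, abab, #) ⊢ (q0, bab, Y#) ⊢ (q0, ab, B#) ⊢ (q2, b, B#) ⊢ (q0, ε, X#)
All input consumed; state q0 ∈ F.

Accept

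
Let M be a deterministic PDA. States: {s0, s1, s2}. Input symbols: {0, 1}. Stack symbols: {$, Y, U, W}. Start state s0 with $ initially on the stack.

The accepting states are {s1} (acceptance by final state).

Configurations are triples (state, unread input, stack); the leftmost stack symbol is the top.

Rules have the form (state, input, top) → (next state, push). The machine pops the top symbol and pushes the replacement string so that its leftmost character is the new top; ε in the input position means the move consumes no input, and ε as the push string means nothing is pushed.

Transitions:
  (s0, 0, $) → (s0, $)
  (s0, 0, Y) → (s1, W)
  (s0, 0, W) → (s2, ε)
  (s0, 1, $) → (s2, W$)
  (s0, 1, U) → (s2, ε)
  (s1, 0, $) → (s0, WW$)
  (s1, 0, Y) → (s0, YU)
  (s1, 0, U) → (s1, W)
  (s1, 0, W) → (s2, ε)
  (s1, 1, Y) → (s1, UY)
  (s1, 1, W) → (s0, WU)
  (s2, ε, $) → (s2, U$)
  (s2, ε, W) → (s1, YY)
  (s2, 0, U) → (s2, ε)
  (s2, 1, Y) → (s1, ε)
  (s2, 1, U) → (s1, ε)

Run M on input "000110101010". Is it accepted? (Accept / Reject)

Reject

(s0, 000110101010, $)
  read 0, top $: go to s0, push $ → (s0, 00110101010, $)
  read 0, top $: go to s0, push $ → (s0, 0110101010, $)
  read 0, top $: go to s0, push $ → (s0, 110101010, $)
  read 1, top $: go to s2, push W$ → (s2, 10101010, W$)
  ε-move, top W: go to s1, push YY → (s1, 10101010, YY$)
  read 1, top Y: go to s1, push UY → (s1, 0101010, UYY$)
  read 0, top U: go to s1, push W → (s1, 101010, WYY$)
  read 1, top W: go to s0, push WU → (s0, 01010, WUYY$)
  read 0, top W: go to s2, push ε → (s2, 1010, UYY$)
  read 1, top U: go to s1, push ε → (s1, 010, YY$)
  read 0, top Y: go to s0, push YU → (s0, 10, YUY$)
No transition applies at (s0, 10, YUY$); input not fully consumed.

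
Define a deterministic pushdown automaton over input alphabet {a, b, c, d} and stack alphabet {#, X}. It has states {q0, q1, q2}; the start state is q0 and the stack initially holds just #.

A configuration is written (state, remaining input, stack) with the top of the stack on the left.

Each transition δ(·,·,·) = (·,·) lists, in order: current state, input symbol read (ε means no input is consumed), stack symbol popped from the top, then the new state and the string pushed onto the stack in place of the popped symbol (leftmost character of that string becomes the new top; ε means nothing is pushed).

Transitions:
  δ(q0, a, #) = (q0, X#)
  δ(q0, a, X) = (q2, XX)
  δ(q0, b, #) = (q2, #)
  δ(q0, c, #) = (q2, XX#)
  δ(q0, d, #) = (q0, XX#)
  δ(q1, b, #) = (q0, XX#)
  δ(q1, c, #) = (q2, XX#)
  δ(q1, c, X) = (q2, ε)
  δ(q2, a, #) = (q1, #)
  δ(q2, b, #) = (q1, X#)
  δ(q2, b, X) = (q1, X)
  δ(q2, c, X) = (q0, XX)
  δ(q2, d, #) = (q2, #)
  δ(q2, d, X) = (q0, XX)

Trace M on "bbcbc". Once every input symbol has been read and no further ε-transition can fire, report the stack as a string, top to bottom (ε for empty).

(q0, bbcbc, #)
  read b, top #: go to q2, push # → (q2, bcbc, #)
  read b, top #: go to q1, push X# → (q1, cbc, X#)
  read c, top X: go to q2, push ε → (q2, bc, #)
  read b, top #: go to q1, push X# → (q1, c, X#)
  read c, top X: go to q2, push ε → (q2, ε, #)
All input consumed in state q2 with stack #.

#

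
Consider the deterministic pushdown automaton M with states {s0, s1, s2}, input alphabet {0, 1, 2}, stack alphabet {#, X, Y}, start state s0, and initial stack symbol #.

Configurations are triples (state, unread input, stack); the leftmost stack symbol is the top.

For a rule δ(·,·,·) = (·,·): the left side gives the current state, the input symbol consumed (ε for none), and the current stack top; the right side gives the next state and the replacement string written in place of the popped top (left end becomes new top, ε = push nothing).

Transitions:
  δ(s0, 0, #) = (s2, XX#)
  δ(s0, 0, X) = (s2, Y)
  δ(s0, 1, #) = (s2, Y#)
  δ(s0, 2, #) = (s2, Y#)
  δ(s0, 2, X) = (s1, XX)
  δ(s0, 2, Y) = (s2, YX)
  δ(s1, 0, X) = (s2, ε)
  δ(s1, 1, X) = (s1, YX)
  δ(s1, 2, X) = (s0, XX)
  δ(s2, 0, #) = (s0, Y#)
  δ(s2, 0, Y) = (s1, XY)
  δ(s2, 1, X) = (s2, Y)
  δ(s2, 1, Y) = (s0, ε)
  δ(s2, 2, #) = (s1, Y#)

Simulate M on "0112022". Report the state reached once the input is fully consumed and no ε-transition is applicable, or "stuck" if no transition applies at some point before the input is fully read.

stuck

(s0, 0112022, #) ⊢ (s2, 112022, XX#) ⊢ (s2, 12022, YX#) ⊢ (s0, 2022, X#) ⊢ (s1, 022, XX#) ⊢ (s2, 22, X#)
No transition for (s2, 2, top X); M blocks with input 22 remaining.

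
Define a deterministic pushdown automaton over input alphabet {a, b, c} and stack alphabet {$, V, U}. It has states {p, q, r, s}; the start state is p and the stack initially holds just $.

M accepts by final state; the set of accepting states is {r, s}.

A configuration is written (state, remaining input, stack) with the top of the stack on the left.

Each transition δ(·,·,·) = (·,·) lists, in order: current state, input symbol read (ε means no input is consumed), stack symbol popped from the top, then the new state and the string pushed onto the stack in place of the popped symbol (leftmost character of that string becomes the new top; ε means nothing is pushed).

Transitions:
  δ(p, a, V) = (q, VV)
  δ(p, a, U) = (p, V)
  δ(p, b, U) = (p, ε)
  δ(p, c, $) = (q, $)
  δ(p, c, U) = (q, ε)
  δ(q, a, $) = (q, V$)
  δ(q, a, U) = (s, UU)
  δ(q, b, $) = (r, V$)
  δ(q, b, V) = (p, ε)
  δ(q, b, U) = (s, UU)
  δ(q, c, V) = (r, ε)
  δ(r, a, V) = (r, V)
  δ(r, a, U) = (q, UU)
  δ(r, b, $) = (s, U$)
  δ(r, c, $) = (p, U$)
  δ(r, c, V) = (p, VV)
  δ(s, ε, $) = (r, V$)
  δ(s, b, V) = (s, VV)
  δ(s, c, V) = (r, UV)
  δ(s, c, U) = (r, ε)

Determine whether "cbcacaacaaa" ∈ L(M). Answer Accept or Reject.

Reject

(p, cbcacaacaaa, $) ⊢ (q, bcacaacaaa, $) ⊢ (r, cacaacaaa, V$) ⊢ (p, acaacaaa, VV$) ⊢ (q, caacaaa, VVV$) ⊢ (r, aacaaa, VV$) ⊢ (r, acaaa, VV$) ⊢ (r, caaa, VV$) ⊢ (p, aaa, VVV$) ⊢ (q, aa, VVVV$)
No transition applies at (q, aa, VVVV$); input not fully consumed.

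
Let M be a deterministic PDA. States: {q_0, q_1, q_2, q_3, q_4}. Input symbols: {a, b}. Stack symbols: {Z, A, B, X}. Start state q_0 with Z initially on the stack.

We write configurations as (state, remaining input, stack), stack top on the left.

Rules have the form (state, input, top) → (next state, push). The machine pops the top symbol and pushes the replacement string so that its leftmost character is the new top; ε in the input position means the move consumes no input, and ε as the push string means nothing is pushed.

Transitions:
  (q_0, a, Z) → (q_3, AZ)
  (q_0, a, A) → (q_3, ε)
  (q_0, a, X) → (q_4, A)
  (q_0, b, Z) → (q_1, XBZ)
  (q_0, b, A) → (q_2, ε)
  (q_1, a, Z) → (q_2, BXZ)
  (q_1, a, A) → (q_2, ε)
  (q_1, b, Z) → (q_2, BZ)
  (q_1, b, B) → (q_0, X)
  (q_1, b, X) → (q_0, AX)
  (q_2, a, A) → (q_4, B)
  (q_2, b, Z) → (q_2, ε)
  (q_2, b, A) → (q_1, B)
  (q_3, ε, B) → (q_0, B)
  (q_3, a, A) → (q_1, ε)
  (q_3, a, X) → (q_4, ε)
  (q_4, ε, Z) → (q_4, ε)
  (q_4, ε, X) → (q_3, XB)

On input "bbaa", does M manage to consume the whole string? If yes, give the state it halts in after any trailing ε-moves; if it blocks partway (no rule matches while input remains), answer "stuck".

q_4

(q_0, bbaa, Z)
  read b, top Z: go to q_1, push XBZ → (q_1, baa, XBZ)
  read b, top X: go to q_0, push AX → (q_0, aa, AXBZ)
  read a, top A: go to q_3, push ε → (q_3, a, XBZ)
  read a, top X: go to q_4, push ε → (q_4, ε, BZ)
All input consumed; M is in state q_4.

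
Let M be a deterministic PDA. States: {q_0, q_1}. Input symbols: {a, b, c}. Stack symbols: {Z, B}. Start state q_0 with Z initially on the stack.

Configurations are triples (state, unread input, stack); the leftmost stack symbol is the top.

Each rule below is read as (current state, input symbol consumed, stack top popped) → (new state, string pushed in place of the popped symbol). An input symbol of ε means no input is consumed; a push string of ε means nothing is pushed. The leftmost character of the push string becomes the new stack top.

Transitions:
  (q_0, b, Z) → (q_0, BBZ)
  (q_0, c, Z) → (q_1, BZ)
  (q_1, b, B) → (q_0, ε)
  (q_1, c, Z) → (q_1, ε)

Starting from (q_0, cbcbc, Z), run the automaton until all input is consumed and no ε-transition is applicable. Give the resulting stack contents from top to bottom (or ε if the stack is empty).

(q_0, cbcbc, Z) ⊢ (q_1, bcbc, BZ) ⊢ (q_0, cbc, Z) ⊢ (q_1, bc, BZ) ⊢ (q_0, c, Z) ⊢ (q_1, ε, BZ)
All input consumed in state q_1 with stack BZ.

BZ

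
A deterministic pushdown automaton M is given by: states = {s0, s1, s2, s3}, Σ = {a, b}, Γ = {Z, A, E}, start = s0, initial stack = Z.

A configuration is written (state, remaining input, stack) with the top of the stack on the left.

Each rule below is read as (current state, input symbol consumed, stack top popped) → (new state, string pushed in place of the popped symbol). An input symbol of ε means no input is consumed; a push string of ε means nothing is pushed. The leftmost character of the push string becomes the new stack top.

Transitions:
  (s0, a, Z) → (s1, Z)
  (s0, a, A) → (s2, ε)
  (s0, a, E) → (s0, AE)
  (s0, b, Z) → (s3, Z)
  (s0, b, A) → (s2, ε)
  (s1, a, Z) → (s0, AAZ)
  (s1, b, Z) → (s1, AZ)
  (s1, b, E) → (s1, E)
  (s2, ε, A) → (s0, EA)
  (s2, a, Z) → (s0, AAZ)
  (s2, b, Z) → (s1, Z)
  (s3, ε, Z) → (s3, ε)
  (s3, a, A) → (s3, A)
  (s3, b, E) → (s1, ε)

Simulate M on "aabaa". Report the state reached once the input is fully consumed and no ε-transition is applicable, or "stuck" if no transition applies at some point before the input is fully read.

(s0, aabaa, Z)
  read a, top Z: go to s1, push Z → (s1, abaa, Z)
  read a, top Z: go to s0, push AAZ → (s0, baa, AAZ)
  read b, top A: go to s2, push ε → (s2, aa, AZ)
  ε-move, top A: go to s0, push EA → (s0, aa, EAZ)
  read a, top E: go to s0, push AE → (s0, a, AEAZ)
  read a, top A: go to s2, push ε → (s2, ε, EAZ)
All input consumed; M is in state s2.

s2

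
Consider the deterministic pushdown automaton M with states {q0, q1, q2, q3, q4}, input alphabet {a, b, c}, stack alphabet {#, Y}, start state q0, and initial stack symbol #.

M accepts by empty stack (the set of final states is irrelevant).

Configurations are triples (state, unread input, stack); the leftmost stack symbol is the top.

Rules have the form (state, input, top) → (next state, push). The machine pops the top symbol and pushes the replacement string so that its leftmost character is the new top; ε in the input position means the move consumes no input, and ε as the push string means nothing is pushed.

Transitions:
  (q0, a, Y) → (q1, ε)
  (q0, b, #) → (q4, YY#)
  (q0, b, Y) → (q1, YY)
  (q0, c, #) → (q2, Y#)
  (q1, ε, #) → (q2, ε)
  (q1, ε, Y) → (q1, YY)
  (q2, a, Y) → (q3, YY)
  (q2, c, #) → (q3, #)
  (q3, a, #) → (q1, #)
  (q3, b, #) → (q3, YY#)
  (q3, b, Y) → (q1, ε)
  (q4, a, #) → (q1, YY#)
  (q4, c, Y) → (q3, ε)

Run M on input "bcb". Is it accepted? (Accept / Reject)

Accept

(q0, bcb, #) ⊢ (q4, cb, YY#) ⊢ (q3, b, Y#) ⊢ (q1, ε, #) ⊢ (q2, ε, ε)
All input consumed and the stack is empty.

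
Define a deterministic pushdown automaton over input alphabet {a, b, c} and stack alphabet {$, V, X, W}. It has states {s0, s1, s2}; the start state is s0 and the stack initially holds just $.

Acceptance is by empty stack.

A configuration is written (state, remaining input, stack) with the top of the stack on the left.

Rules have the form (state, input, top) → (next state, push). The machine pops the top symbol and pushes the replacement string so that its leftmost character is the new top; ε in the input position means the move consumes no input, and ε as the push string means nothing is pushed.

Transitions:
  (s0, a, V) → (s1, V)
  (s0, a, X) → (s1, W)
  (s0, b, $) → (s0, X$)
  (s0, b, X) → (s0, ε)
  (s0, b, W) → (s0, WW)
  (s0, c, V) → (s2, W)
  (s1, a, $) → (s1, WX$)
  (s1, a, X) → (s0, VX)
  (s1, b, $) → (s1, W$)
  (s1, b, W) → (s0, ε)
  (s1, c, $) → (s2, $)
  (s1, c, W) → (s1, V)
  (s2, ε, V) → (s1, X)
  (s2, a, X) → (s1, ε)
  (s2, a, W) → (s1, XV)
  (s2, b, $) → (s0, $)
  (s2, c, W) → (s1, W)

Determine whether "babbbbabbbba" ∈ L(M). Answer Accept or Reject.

(s0, babbbbabbbba, $)
  read b, top $: go to s0, push X$ → (s0, abbbbabbbba, X$)
  read a, top X: go to s1, push W → (s1, bbbbabbbba, W$)
  read b, top W: go to s0, push ε → (s0, bbbabbbba, $)
  read b, top $: go to s0, push X$ → (s0, bbabbbba, X$)
  read b, top X: go to s0, push ε → (s0, babbbba, $)
  read b, top $: go to s0, push X$ → (s0, abbbba, X$)
  read a, top X: go to s1, push W → (s1, bbbba, W$)
  read b, top W: go to s0, push ε → (s0, bbba, $)
  read b, top $: go to s0, push X$ → (s0, bba, X$)
  read b, top X: go to s0, push ε → (s0, ba, $)
  read b, top $: go to s0, push X$ → (s0, a, X$)
  read a, top X: go to s1, push W → (s1, ε, W$)
All input consumed; stack is W$, not empty, and no further ε-move applies.

Reject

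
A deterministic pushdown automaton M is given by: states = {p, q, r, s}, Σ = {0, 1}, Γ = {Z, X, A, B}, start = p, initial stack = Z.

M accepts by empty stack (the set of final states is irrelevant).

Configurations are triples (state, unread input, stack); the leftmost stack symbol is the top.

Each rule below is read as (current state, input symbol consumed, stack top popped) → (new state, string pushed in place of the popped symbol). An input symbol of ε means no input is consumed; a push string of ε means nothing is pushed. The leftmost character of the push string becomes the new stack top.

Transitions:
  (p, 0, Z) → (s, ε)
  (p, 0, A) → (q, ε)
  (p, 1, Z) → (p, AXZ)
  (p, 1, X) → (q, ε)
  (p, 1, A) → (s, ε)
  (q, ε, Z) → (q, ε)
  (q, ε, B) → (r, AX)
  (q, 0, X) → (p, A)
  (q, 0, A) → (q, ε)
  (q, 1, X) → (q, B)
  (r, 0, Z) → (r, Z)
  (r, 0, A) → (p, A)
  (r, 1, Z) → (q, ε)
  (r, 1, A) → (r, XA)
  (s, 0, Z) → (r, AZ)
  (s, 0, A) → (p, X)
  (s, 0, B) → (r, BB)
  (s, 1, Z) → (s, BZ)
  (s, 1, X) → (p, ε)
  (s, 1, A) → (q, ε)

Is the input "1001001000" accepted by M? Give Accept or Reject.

(p, 1001001000, Z) ⊢ (p, 001001000, AXZ) ⊢ (q, 01001000, XZ) ⊢ (p, 1001000, AZ) ⊢ (s, 001000, Z) ⊢ (r, 01000, AZ) ⊢ (p, 1000, AZ) ⊢ (s, 000, Z) ⊢ (r, 00, AZ) ⊢ (p, 0, AZ) ⊢ (q, ε, Z) ⊢ (q, ε, ε)
All input consumed and the stack is empty.

Accept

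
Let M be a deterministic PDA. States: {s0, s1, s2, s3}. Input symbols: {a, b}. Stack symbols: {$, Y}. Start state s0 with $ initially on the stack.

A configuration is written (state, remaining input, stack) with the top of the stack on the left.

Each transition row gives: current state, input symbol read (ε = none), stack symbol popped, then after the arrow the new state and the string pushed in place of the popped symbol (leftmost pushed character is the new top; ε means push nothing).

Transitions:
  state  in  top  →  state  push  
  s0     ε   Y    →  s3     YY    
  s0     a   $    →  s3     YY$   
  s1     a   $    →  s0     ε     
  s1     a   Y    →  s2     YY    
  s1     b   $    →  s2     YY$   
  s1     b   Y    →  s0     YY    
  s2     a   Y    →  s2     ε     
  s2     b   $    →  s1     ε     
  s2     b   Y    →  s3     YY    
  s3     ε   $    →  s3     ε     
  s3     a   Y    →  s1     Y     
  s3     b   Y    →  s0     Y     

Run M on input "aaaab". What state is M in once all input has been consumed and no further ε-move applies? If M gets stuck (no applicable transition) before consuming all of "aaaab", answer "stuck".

(s0, aaaab, $) ⊢ (s3, aaab, YY$) ⊢ (s1, aab, YY$) ⊢ (s2, ab, YYY$) ⊢ (s2, b, YY$) ⊢ (s3, ε, YYY$)
All input consumed; M is in state s3.

s3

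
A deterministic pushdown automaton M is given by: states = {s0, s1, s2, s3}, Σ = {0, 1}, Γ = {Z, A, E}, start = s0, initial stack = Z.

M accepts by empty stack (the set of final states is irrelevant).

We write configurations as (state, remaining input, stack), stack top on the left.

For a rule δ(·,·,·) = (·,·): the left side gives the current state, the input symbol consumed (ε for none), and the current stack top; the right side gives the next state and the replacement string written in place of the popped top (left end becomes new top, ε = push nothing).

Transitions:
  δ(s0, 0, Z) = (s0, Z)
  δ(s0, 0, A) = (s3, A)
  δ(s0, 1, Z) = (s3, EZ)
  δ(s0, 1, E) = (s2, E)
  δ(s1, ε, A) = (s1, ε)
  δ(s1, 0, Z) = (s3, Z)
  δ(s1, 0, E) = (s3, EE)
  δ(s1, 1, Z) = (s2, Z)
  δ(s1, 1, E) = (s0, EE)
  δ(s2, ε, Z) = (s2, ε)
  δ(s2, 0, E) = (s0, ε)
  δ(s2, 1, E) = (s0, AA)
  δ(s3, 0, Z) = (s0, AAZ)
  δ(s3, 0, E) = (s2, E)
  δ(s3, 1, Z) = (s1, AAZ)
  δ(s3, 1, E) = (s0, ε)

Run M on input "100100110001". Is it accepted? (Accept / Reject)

(s0, 100100110001, Z)
  read 1, top Z: go to s3, push EZ → (s3, 00100110001, EZ)
  read 0, top E: go to s2, push E → (s2, 0100110001, EZ)
  read 0, top E: go to s0, push ε → (s0, 100110001, Z)
  read 1, top Z: go to s3, push EZ → (s3, 00110001, EZ)
  read 0, top E: go to s2, push E → (s2, 0110001, EZ)
  read 0, top E: go to s0, push ε → (s0, 110001, Z)
  read 1, top Z: go to s3, push EZ → (s3, 10001, EZ)
  read 1, top E: go to s0, push ε → (s0, 0001, Z)
  read 0, top Z: go to s0, push Z → (s0, 001, Z)
  read 0, top Z: go to s0, push Z → (s0, 01, Z)
  read 0, top Z: go to s0, push Z → (s0, 1, Z)
  read 1, top Z: go to s3, push EZ → (s3, ε, EZ)
All input consumed; stack is EZ, not empty, and no further ε-move applies.

Reject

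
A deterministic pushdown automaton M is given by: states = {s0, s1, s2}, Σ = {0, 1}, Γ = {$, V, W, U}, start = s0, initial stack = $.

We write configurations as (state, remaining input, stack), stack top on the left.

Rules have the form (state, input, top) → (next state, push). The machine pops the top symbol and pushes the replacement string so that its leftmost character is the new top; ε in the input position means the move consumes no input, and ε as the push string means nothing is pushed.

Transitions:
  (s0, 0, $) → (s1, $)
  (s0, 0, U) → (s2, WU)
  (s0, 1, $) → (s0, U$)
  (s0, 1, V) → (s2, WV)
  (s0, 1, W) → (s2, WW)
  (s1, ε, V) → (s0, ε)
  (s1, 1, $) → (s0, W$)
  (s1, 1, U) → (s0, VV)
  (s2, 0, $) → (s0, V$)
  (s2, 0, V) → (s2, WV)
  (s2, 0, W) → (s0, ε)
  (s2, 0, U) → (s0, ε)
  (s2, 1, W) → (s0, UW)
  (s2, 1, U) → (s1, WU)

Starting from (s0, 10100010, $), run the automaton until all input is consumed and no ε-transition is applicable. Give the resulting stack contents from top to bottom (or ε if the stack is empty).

WUWUWU$

(s0, 10100010, $)
  read 1, top $: go to s0, push U$ → (s0, 0100010, U$)
  read 0, top U: go to s2, push WU → (s2, 100010, WU$)
  read 1, top W: go to s0, push UW → (s0, 00010, UWU$)
  read 0, top U: go to s2, push WU → (s2, 0010, WUWU$)
  read 0, top W: go to s0, push ε → (s0, 010, UWU$)
  read 0, top U: go to s2, push WU → (s2, 10, WUWU$)
  read 1, top W: go to s0, push UW → (s0, 0, UWUWU$)
  read 0, top U: go to s2, push WU → (s2, ε, WUWUWU$)
All input consumed in state s2 with stack WUWUWU$.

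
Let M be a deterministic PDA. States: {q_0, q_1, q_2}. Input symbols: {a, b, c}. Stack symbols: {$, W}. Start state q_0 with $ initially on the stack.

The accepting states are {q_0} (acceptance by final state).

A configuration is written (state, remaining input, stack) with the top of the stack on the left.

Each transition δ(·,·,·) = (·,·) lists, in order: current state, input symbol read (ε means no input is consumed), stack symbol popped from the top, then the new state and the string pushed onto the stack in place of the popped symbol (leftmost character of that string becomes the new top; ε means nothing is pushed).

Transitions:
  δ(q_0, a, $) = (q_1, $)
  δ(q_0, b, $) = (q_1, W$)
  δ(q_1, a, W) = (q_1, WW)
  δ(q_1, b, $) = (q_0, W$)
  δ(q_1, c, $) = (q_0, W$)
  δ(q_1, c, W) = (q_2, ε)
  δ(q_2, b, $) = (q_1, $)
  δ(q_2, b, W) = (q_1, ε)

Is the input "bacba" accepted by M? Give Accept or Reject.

(q_0, bacba, $)
  read b, top $: go to q_1, push W$ → (q_1, acba, W$)
  read a, top W: go to q_1, push WW → (q_1, cba, WW$)
  read c, top W: go to q_2, push ε → (q_2, ba, W$)
  read b, top W: go to q_1, push ε → (q_1, a, $)
No transition applies at (q_1, a, $); input not fully consumed.

Reject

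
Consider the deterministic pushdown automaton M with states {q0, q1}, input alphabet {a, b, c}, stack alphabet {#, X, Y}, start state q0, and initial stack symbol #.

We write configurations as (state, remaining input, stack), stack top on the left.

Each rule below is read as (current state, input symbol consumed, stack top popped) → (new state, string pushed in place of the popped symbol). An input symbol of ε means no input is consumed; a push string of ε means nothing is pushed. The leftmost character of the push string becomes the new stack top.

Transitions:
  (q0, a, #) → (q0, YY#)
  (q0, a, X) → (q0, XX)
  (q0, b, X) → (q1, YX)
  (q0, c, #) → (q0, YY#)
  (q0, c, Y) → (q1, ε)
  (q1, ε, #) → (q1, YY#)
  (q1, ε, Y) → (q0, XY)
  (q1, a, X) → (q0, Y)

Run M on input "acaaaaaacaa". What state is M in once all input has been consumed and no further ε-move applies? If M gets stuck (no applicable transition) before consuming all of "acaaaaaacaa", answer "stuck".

stuck

(q0, acaaaaaacaa, #)
  read a, top #: go to q0, push YY# → (q0, caaaaaacaa, YY#)
  read c, top Y: go to q1, push ε → (q1, aaaaaacaa, Y#)
  ε-move, top Y: go to q0, push XY → (q0, aaaaaacaa, XY#)
  read a, top X: go to q0, push XX → (q0, aaaaacaa, XXY#)
  read a, top X: go to q0, push XX → (q0, aaaacaa, XXXY#)
  read a, top X: go to q0, push XX → (q0, aaacaa, XXXXY#)
  read a, top X: go to q0, push XX → (q0, aacaa, XXXXXY#)
  read a, top X: go to q0, push XX → (q0, acaa, XXXXXXY#)
  read a, top X: go to q0, push XX → (q0, caa, XXXXXXXY#)
No transition for (q0, c, top X); M blocks with input caa remaining.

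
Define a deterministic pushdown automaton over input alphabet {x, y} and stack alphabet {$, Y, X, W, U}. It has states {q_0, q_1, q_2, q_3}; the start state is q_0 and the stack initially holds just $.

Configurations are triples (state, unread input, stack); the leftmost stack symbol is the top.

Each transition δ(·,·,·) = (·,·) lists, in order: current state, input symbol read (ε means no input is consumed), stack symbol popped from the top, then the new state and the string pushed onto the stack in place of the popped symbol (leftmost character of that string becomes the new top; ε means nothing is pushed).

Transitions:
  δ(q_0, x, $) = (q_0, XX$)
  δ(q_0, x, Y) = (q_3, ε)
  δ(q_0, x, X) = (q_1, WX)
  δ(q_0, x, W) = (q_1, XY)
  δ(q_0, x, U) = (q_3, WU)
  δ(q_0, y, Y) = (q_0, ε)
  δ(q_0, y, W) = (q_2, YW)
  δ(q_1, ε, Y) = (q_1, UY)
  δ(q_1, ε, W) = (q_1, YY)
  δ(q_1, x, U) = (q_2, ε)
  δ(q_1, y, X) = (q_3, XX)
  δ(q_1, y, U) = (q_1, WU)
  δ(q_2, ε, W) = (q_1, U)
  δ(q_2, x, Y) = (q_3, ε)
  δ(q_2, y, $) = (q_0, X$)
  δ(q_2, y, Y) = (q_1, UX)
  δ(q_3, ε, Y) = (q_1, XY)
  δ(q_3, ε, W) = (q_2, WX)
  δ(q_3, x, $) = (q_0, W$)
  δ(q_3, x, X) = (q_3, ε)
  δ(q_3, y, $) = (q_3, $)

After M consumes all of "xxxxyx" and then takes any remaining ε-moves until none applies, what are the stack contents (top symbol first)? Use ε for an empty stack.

XYXX$

(q_0, xxxxyx, $) ⊢ (q_0, xxxyx, XX$) ⊢ (q_1, xxyx, WXX$) ⊢ (q_1, xxyx, YYXX$) ⊢ (q_1, xxyx, UYYXX$) ⊢ (q_2, xyx, YYXX$) ⊢ (q_3, yx, YXX$) ⊢ (q_1, yx, XYXX$) ⊢ (q_3, x, XXYXX$) ⊢ (q_3, ε, XYXX$)
All input consumed in state q_3 with stack XYXX$.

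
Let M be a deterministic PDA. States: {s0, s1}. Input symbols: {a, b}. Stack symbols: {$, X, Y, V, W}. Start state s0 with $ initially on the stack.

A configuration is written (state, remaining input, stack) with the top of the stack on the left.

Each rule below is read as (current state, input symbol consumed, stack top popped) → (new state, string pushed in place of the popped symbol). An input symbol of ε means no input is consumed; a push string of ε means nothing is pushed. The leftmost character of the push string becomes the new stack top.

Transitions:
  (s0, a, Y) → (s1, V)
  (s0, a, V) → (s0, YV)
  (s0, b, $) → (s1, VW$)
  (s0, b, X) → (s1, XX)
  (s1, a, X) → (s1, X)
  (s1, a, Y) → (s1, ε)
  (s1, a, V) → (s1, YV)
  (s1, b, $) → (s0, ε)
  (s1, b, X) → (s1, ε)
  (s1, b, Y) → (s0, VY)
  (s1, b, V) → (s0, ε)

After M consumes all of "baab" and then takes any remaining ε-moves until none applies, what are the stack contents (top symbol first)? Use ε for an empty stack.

(s0, baab, $)
  read b, top $: go to s1, push VW$ → (s1, aab, VW$)
  read a, top V: go to s1, push YV → (s1, ab, YVW$)
  read a, top Y: go to s1, push ε → (s1, b, VW$)
  read b, top V: go to s0, push ε → (s0, ε, W$)
All input consumed in state s0 with stack W$.

W$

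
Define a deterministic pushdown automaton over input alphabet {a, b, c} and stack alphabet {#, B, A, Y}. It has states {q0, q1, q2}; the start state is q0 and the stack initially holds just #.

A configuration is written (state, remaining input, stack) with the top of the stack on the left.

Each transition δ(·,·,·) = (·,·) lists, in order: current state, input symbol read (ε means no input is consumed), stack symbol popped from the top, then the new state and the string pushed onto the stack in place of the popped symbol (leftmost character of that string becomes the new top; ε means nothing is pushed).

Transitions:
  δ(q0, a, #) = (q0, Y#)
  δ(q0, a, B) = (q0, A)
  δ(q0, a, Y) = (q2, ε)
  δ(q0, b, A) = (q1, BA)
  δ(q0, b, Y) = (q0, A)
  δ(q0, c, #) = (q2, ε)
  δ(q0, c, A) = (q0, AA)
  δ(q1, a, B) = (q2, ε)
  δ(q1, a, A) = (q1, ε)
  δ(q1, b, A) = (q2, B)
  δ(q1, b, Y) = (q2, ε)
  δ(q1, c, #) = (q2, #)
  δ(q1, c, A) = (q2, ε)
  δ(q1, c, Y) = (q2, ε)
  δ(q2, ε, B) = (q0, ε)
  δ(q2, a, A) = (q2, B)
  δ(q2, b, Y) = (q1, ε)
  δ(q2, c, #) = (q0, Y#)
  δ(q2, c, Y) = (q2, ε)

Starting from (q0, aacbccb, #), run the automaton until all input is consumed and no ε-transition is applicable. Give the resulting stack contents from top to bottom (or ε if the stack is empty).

(q0, aacbccb, #)
  read a, top #: go to q0, push Y# → (q0, acbccb, Y#)
  read a, top Y: go to q2, push ε → (q2, cbccb, #)
  read c, top #: go to q0, push Y# → (q0, bccb, Y#)
  read b, top Y: go to q0, push A → (q0, ccb, A#)
  read c, top A: go to q0, push AA → (q0, cb, AA#)
  read c, top A: go to q0, push AA → (q0, b, AAA#)
  read b, top A: go to q1, push BA → (q1, ε, BAAA#)
All input consumed in state q1 with stack BAAA#.

BAAA#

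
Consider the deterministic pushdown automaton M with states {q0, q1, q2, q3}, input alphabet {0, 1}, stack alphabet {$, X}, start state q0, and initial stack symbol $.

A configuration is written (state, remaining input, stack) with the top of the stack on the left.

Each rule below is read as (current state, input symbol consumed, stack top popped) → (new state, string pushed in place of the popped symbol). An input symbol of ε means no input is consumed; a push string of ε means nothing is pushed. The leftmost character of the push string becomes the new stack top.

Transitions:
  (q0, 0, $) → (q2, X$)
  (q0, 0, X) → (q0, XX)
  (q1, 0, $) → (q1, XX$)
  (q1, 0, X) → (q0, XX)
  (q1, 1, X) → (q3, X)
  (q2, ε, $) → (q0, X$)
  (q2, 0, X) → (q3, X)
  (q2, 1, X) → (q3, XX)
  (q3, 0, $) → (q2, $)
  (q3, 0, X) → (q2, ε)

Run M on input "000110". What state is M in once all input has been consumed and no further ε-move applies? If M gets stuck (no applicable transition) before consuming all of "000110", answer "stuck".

stuck

(q0, 000110, $)
  read 0, top $: go to q2, push X$ → (q2, 00110, X$)
  read 0, top X: go to q3, push X → (q3, 0110, X$)
  read 0, top X: go to q2, push ε → (q2, 110, $)
  ε-move, top $: go to q0, push X$ → (q0, 110, X$)
No transition for (q0, 1, top X); M blocks with input 110 remaining.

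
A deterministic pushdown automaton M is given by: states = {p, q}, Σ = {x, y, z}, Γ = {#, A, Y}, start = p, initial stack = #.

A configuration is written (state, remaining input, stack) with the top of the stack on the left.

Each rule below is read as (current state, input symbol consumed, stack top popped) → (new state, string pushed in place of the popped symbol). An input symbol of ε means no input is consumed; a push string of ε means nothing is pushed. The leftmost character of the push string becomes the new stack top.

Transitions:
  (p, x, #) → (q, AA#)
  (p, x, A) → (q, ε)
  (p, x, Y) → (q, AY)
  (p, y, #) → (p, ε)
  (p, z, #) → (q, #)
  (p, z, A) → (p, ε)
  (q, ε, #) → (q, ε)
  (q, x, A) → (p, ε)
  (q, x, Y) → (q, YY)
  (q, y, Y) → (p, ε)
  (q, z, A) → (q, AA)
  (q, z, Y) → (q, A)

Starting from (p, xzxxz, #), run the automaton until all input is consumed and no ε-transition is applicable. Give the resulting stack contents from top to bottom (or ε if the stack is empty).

AA#

(p, xzxxz, #)
  read x, top #: go to q, push AA# → (q, zxxz, AA#)
  read z, top A: go to q, push AA → (q, xxz, AAA#)
  read x, top A: go to p, push ε → (p, xz, AA#)
  read x, top A: go to q, push ε → (q, z, A#)
  read z, top A: go to q, push AA → (q, ε, AA#)
All input consumed in state q with stack AA#.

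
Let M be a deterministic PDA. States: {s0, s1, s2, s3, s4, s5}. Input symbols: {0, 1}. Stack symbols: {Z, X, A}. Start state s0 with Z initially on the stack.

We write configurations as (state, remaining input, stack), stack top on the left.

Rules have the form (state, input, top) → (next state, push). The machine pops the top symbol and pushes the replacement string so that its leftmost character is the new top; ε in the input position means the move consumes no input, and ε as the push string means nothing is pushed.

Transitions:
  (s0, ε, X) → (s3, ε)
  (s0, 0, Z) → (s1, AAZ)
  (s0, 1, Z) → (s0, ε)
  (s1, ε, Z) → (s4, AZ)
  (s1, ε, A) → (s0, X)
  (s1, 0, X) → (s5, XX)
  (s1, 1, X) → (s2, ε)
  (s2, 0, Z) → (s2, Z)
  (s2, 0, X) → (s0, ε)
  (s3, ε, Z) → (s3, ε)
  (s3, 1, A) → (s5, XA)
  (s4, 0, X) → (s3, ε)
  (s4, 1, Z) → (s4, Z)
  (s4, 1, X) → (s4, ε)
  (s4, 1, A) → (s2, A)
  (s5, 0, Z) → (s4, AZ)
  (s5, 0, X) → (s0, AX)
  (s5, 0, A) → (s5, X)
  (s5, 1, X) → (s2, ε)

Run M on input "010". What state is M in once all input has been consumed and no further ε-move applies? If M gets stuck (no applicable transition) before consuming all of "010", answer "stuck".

s0

(s0, 010, Z) ⊢ (s1, 10, AAZ) ⊢ (s0, 10, XAZ) ⊢ (s3, 10, AZ) ⊢ (s5, 0, XAZ) ⊢ (s0, ε, AXAZ)
All input consumed; M is in state s0.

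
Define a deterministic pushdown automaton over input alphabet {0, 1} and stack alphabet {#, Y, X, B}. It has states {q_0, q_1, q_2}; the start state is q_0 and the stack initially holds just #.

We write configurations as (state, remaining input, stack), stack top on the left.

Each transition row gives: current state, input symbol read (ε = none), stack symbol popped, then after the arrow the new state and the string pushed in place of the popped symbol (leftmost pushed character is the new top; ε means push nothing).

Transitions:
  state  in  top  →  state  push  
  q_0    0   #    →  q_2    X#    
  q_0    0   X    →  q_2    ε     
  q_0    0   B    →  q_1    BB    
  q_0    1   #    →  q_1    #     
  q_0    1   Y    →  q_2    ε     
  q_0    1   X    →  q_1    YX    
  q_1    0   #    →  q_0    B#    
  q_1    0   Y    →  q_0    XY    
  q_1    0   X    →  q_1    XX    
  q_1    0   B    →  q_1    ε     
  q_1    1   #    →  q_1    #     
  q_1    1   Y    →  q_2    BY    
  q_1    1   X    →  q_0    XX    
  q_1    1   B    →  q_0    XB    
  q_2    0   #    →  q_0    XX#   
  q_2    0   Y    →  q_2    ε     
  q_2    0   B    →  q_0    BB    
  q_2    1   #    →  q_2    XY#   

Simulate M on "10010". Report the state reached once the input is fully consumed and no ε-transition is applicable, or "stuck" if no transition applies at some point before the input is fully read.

(q_0, 10010, #) ⊢ (q_1, 0010, #) ⊢ (q_0, 010, B#) ⊢ (q_1, 10, BB#) ⊢ (q_0, 0, XBB#) ⊢ (q_2, ε, BB#)
All input consumed; M is in state q_2.

q_2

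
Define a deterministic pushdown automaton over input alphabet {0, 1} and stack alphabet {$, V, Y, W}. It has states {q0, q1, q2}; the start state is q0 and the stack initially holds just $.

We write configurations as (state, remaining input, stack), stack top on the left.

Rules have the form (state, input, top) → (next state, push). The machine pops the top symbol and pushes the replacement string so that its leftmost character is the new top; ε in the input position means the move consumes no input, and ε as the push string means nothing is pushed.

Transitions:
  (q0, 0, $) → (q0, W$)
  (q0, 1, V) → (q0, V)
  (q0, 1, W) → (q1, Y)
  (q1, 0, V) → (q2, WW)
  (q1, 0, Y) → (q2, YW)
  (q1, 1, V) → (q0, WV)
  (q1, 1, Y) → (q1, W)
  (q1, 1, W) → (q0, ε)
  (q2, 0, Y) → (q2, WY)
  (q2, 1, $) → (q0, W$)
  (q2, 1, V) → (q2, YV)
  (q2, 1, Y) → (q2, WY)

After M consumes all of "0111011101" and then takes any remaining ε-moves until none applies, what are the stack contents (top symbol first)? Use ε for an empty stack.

Y$

(q0, 0111011101, $)
  read 0, top $: go to q0, push W$ → (q0, 111011101, W$)
  read 1, top W: go to q1, push Y → (q1, 11011101, Y$)
  read 1, top Y: go to q1, push W → (q1, 1011101, W$)
  read 1, top W: go to q0, push ε → (q0, 011101, $)
  read 0, top $: go to q0, push W$ → (q0, 11101, W$)
  read 1, top W: go to q1, push Y → (q1, 1101, Y$)
  read 1, top Y: go to q1, push W → (q1, 101, W$)
  read 1, top W: go to q0, push ε → (q0, 01, $)
  read 0, top $: go to q0, push W$ → (q0, 1, W$)
  read 1, top W: go to q1, push Y → (q1, ε, Y$)
All input consumed in state q1 with stack Y$.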